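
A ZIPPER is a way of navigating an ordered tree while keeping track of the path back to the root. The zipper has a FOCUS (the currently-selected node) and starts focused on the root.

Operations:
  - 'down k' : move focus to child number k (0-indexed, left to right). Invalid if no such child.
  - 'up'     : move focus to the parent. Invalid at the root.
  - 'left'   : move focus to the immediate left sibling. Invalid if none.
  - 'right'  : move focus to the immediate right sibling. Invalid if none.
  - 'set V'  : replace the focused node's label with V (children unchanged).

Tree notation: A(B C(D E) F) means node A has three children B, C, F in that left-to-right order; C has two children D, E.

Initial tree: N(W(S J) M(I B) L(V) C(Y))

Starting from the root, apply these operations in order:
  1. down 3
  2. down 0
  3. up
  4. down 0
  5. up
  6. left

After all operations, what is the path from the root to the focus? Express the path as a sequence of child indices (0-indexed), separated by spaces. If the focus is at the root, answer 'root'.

Step 1 (down 3): focus=C path=3 depth=1 children=['Y'] left=['W', 'M', 'L'] right=[] parent=N
Step 2 (down 0): focus=Y path=3/0 depth=2 children=[] left=[] right=[] parent=C
Step 3 (up): focus=C path=3 depth=1 children=['Y'] left=['W', 'M', 'L'] right=[] parent=N
Step 4 (down 0): focus=Y path=3/0 depth=2 children=[] left=[] right=[] parent=C
Step 5 (up): focus=C path=3 depth=1 children=['Y'] left=['W', 'M', 'L'] right=[] parent=N
Step 6 (left): focus=L path=2 depth=1 children=['V'] left=['W', 'M'] right=['C'] parent=N

Answer: 2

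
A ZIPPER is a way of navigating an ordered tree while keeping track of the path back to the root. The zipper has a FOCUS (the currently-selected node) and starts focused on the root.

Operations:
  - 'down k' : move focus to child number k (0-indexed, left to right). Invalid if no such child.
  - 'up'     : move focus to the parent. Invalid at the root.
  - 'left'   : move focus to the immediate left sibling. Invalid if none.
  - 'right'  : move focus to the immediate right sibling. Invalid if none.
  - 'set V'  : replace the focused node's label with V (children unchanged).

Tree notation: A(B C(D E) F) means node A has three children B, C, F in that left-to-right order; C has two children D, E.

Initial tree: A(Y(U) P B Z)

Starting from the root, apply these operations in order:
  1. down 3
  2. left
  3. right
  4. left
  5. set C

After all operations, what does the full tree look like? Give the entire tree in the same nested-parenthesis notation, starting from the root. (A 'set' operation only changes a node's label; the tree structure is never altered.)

Step 1 (down 3): focus=Z path=3 depth=1 children=[] left=['Y', 'P', 'B'] right=[] parent=A
Step 2 (left): focus=B path=2 depth=1 children=[] left=['Y', 'P'] right=['Z'] parent=A
Step 3 (right): focus=Z path=3 depth=1 children=[] left=['Y', 'P', 'B'] right=[] parent=A
Step 4 (left): focus=B path=2 depth=1 children=[] left=['Y', 'P'] right=['Z'] parent=A
Step 5 (set C): focus=C path=2 depth=1 children=[] left=['Y', 'P'] right=['Z'] parent=A

Answer: A(Y(U) P C Z)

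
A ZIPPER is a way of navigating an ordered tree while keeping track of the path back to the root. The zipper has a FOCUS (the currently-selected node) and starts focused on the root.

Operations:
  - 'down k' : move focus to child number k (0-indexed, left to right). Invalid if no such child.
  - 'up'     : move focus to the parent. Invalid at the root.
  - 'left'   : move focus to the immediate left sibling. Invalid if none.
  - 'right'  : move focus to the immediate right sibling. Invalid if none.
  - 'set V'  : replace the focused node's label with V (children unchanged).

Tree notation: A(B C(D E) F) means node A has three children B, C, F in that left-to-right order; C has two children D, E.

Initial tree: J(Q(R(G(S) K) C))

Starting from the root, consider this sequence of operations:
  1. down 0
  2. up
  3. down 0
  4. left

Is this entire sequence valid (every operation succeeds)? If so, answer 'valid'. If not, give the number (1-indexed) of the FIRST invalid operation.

Step 1 (down 0): focus=Q path=0 depth=1 children=['R', 'C'] left=[] right=[] parent=J
Step 2 (up): focus=J path=root depth=0 children=['Q'] (at root)
Step 3 (down 0): focus=Q path=0 depth=1 children=['R', 'C'] left=[] right=[] parent=J
Step 4 (left): INVALID

Answer: 4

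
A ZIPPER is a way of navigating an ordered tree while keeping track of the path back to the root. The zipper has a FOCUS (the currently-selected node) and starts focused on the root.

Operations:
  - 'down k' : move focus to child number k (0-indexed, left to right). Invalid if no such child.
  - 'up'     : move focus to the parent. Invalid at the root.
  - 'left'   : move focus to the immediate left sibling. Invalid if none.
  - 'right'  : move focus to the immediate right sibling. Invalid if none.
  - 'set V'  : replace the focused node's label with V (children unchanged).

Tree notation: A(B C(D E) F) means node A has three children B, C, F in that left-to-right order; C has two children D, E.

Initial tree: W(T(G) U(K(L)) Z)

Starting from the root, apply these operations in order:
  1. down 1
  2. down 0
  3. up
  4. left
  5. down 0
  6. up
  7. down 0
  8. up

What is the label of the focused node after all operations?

Answer: T

Derivation:
Step 1 (down 1): focus=U path=1 depth=1 children=['K'] left=['T'] right=['Z'] parent=W
Step 2 (down 0): focus=K path=1/0 depth=2 children=['L'] left=[] right=[] parent=U
Step 3 (up): focus=U path=1 depth=1 children=['K'] left=['T'] right=['Z'] parent=W
Step 4 (left): focus=T path=0 depth=1 children=['G'] left=[] right=['U', 'Z'] parent=W
Step 5 (down 0): focus=G path=0/0 depth=2 children=[] left=[] right=[] parent=T
Step 6 (up): focus=T path=0 depth=1 children=['G'] left=[] right=['U', 'Z'] parent=W
Step 7 (down 0): focus=G path=0/0 depth=2 children=[] left=[] right=[] parent=T
Step 8 (up): focus=T path=0 depth=1 children=['G'] left=[] right=['U', 'Z'] parent=W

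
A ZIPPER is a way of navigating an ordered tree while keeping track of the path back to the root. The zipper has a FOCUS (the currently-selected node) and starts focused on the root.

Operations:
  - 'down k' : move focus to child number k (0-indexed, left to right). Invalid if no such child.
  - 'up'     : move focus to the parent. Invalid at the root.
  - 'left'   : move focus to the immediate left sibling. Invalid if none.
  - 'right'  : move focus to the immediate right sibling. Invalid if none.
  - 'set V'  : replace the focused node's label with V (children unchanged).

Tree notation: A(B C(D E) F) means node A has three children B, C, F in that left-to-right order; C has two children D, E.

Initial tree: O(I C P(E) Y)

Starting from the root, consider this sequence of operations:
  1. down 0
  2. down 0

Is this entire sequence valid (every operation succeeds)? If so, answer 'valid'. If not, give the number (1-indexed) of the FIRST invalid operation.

Step 1 (down 0): focus=I path=0 depth=1 children=[] left=[] right=['C', 'P', 'Y'] parent=O
Step 2 (down 0): INVALID

Answer: 2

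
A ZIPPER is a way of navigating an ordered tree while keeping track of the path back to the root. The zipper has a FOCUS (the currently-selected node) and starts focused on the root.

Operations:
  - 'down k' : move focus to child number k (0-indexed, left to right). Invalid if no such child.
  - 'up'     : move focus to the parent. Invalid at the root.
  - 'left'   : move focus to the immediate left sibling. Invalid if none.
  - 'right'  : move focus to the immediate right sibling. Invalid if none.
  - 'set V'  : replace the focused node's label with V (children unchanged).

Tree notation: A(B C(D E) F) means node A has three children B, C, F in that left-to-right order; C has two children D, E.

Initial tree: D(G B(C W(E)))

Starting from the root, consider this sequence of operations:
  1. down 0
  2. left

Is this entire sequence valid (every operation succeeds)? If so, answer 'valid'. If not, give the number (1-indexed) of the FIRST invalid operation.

Answer: 2

Derivation:
Step 1 (down 0): focus=G path=0 depth=1 children=[] left=[] right=['B'] parent=D
Step 2 (left): INVALID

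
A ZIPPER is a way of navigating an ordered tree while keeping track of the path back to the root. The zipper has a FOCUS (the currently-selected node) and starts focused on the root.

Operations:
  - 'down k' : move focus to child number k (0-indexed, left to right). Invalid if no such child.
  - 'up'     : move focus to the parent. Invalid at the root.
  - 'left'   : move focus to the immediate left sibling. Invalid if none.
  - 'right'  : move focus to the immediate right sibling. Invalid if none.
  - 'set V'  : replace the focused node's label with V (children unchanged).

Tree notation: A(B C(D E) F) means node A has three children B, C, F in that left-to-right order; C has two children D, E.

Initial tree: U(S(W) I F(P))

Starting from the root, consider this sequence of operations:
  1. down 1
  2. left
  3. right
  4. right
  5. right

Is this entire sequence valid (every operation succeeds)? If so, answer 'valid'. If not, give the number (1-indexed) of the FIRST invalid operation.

Answer: 5

Derivation:
Step 1 (down 1): focus=I path=1 depth=1 children=[] left=['S'] right=['F'] parent=U
Step 2 (left): focus=S path=0 depth=1 children=['W'] left=[] right=['I', 'F'] parent=U
Step 3 (right): focus=I path=1 depth=1 children=[] left=['S'] right=['F'] parent=U
Step 4 (right): focus=F path=2 depth=1 children=['P'] left=['S', 'I'] right=[] parent=U
Step 5 (right): INVALID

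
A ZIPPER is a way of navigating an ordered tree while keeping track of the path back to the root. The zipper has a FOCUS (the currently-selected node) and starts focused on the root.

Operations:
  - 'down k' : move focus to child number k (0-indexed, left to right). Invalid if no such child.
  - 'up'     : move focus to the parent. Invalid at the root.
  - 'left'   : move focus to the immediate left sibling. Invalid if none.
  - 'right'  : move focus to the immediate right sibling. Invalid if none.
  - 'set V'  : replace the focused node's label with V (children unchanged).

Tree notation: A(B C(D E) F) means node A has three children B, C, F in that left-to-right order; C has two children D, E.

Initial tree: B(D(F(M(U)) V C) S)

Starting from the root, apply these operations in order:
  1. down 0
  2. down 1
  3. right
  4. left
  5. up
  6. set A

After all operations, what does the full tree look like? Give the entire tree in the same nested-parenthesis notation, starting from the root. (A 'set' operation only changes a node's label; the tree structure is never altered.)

Step 1 (down 0): focus=D path=0 depth=1 children=['F', 'V', 'C'] left=[] right=['S'] parent=B
Step 2 (down 1): focus=V path=0/1 depth=2 children=[] left=['F'] right=['C'] parent=D
Step 3 (right): focus=C path=0/2 depth=2 children=[] left=['F', 'V'] right=[] parent=D
Step 4 (left): focus=V path=0/1 depth=2 children=[] left=['F'] right=['C'] parent=D
Step 5 (up): focus=D path=0 depth=1 children=['F', 'V', 'C'] left=[] right=['S'] parent=B
Step 6 (set A): focus=A path=0 depth=1 children=['F', 'V', 'C'] left=[] right=['S'] parent=B

Answer: B(A(F(M(U)) V C) S)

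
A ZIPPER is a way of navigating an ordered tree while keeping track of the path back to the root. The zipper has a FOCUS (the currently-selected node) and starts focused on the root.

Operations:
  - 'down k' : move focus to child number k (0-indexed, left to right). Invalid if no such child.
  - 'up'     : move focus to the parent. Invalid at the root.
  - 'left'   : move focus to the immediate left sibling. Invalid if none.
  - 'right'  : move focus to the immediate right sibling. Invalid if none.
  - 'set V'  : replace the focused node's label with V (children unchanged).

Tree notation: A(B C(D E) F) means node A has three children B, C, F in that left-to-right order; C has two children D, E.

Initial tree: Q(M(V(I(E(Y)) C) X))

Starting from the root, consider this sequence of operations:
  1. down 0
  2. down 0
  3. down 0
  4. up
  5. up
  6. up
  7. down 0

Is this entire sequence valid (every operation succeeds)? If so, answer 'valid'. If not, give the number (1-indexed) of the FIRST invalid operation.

Step 1 (down 0): focus=M path=0 depth=1 children=['V', 'X'] left=[] right=[] parent=Q
Step 2 (down 0): focus=V path=0/0 depth=2 children=['I', 'C'] left=[] right=['X'] parent=M
Step 3 (down 0): focus=I path=0/0/0 depth=3 children=['E'] left=[] right=['C'] parent=V
Step 4 (up): focus=V path=0/0 depth=2 children=['I', 'C'] left=[] right=['X'] parent=M
Step 5 (up): focus=M path=0 depth=1 children=['V', 'X'] left=[] right=[] parent=Q
Step 6 (up): focus=Q path=root depth=0 children=['M'] (at root)
Step 7 (down 0): focus=M path=0 depth=1 children=['V', 'X'] left=[] right=[] parent=Q

Answer: valid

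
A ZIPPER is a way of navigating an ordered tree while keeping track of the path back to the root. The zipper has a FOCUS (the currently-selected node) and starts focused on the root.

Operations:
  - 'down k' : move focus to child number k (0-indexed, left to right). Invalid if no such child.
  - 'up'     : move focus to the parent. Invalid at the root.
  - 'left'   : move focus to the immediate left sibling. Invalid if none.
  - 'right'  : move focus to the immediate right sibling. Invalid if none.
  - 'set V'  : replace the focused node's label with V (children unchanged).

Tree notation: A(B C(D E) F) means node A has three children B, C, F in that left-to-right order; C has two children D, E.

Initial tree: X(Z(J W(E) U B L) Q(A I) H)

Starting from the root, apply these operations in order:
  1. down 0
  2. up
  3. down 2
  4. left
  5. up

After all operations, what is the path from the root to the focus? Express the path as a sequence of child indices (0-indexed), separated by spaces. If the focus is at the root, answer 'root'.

Step 1 (down 0): focus=Z path=0 depth=1 children=['J', 'W', 'U', 'B', 'L'] left=[] right=['Q', 'H'] parent=X
Step 2 (up): focus=X path=root depth=0 children=['Z', 'Q', 'H'] (at root)
Step 3 (down 2): focus=H path=2 depth=1 children=[] left=['Z', 'Q'] right=[] parent=X
Step 4 (left): focus=Q path=1 depth=1 children=['A', 'I'] left=['Z'] right=['H'] parent=X
Step 5 (up): focus=X path=root depth=0 children=['Z', 'Q', 'H'] (at root)

Answer: root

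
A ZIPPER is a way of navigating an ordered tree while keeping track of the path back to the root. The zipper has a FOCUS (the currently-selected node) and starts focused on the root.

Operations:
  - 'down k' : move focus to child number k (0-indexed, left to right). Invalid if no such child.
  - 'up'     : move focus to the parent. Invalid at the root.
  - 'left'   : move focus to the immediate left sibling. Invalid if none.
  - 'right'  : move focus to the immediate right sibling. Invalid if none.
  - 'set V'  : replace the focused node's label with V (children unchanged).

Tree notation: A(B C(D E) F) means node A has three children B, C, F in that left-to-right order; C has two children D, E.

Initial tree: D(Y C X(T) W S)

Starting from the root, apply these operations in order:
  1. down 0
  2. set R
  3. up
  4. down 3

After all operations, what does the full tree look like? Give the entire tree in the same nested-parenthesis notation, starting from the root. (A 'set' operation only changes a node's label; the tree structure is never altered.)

Step 1 (down 0): focus=Y path=0 depth=1 children=[] left=[] right=['C', 'X', 'W', 'S'] parent=D
Step 2 (set R): focus=R path=0 depth=1 children=[] left=[] right=['C', 'X', 'W', 'S'] parent=D
Step 3 (up): focus=D path=root depth=0 children=['R', 'C', 'X', 'W', 'S'] (at root)
Step 4 (down 3): focus=W path=3 depth=1 children=[] left=['R', 'C', 'X'] right=['S'] parent=D

Answer: D(R C X(T) W S)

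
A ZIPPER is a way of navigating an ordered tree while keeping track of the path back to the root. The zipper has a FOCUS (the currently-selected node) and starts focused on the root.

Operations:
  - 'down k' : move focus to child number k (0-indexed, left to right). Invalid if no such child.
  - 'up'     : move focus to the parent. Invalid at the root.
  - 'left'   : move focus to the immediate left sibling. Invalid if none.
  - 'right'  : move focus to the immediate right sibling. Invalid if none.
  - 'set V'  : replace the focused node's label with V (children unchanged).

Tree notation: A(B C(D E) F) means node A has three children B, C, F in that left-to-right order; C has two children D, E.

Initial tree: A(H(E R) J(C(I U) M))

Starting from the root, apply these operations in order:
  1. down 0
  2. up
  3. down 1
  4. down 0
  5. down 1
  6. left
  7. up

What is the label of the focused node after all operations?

Answer: C

Derivation:
Step 1 (down 0): focus=H path=0 depth=1 children=['E', 'R'] left=[] right=['J'] parent=A
Step 2 (up): focus=A path=root depth=0 children=['H', 'J'] (at root)
Step 3 (down 1): focus=J path=1 depth=1 children=['C', 'M'] left=['H'] right=[] parent=A
Step 4 (down 0): focus=C path=1/0 depth=2 children=['I', 'U'] left=[] right=['M'] parent=J
Step 5 (down 1): focus=U path=1/0/1 depth=3 children=[] left=['I'] right=[] parent=C
Step 6 (left): focus=I path=1/0/0 depth=3 children=[] left=[] right=['U'] parent=C
Step 7 (up): focus=C path=1/0 depth=2 children=['I', 'U'] left=[] right=['M'] parent=J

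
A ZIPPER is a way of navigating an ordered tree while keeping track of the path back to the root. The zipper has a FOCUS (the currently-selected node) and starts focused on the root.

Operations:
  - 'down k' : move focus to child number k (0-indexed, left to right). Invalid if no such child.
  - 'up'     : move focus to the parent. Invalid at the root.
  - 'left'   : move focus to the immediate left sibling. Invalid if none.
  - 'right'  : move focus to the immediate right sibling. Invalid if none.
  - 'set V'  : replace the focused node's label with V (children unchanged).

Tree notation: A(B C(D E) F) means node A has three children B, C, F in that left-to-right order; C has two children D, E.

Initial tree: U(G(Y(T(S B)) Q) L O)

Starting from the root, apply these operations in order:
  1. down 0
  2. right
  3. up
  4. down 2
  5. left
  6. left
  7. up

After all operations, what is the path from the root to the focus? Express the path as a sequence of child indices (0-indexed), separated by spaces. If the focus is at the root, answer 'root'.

Step 1 (down 0): focus=G path=0 depth=1 children=['Y', 'Q'] left=[] right=['L', 'O'] parent=U
Step 2 (right): focus=L path=1 depth=1 children=[] left=['G'] right=['O'] parent=U
Step 3 (up): focus=U path=root depth=0 children=['G', 'L', 'O'] (at root)
Step 4 (down 2): focus=O path=2 depth=1 children=[] left=['G', 'L'] right=[] parent=U
Step 5 (left): focus=L path=1 depth=1 children=[] left=['G'] right=['O'] parent=U
Step 6 (left): focus=G path=0 depth=1 children=['Y', 'Q'] left=[] right=['L', 'O'] parent=U
Step 7 (up): focus=U path=root depth=0 children=['G', 'L', 'O'] (at root)

Answer: root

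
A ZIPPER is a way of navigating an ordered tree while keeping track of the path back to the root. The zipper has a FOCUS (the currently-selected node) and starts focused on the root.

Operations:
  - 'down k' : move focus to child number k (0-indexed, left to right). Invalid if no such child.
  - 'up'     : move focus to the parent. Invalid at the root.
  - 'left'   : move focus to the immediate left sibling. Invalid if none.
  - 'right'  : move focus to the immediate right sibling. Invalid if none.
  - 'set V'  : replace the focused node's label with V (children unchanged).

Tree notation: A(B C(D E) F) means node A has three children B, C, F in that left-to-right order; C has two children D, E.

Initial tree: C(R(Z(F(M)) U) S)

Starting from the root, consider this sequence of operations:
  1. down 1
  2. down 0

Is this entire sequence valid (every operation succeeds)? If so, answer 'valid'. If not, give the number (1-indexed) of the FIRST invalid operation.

Answer: 2

Derivation:
Step 1 (down 1): focus=S path=1 depth=1 children=[] left=['R'] right=[] parent=C
Step 2 (down 0): INVALID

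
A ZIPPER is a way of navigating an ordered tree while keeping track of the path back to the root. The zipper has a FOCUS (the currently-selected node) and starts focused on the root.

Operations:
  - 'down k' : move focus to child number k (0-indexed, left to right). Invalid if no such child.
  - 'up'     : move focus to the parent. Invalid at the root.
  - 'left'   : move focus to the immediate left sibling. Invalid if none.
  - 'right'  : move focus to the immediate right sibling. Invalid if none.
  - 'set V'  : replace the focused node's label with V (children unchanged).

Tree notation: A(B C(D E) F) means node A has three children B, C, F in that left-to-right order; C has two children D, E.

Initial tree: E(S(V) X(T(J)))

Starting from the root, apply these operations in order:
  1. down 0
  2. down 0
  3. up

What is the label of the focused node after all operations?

Answer: S

Derivation:
Step 1 (down 0): focus=S path=0 depth=1 children=['V'] left=[] right=['X'] parent=E
Step 2 (down 0): focus=V path=0/0 depth=2 children=[] left=[] right=[] parent=S
Step 3 (up): focus=S path=0 depth=1 children=['V'] left=[] right=['X'] parent=E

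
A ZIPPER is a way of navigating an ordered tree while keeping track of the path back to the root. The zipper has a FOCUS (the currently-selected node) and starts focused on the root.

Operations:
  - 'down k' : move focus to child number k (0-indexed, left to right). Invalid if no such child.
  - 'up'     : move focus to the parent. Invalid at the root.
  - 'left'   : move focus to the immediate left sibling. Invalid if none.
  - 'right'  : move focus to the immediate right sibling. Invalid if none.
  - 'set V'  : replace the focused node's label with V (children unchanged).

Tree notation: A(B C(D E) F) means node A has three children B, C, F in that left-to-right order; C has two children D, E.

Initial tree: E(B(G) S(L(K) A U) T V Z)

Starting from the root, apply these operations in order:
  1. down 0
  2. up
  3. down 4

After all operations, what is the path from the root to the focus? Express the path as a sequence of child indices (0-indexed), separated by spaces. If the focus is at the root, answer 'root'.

Step 1 (down 0): focus=B path=0 depth=1 children=['G'] left=[] right=['S', 'T', 'V', 'Z'] parent=E
Step 2 (up): focus=E path=root depth=0 children=['B', 'S', 'T', 'V', 'Z'] (at root)
Step 3 (down 4): focus=Z path=4 depth=1 children=[] left=['B', 'S', 'T', 'V'] right=[] parent=E

Answer: 4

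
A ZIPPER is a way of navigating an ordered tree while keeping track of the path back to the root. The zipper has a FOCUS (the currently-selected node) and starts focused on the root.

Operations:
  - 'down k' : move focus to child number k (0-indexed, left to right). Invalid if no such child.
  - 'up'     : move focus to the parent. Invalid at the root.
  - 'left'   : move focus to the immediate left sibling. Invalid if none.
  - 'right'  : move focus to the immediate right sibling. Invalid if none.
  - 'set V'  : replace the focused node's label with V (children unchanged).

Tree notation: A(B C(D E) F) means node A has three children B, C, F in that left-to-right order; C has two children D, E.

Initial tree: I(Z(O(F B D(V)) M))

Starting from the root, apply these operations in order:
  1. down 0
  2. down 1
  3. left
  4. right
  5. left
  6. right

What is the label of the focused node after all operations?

Step 1 (down 0): focus=Z path=0 depth=1 children=['O', 'M'] left=[] right=[] parent=I
Step 2 (down 1): focus=M path=0/1 depth=2 children=[] left=['O'] right=[] parent=Z
Step 3 (left): focus=O path=0/0 depth=2 children=['F', 'B', 'D'] left=[] right=['M'] parent=Z
Step 4 (right): focus=M path=0/1 depth=2 children=[] left=['O'] right=[] parent=Z
Step 5 (left): focus=O path=0/0 depth=2 children=['F', 'B', 'D'] left=[] right=['M'] parent=Z
Step 6 (right): focus=M path=0/1 depth=2 children=[] left=['O'] right=[] parent=Z

Answer: M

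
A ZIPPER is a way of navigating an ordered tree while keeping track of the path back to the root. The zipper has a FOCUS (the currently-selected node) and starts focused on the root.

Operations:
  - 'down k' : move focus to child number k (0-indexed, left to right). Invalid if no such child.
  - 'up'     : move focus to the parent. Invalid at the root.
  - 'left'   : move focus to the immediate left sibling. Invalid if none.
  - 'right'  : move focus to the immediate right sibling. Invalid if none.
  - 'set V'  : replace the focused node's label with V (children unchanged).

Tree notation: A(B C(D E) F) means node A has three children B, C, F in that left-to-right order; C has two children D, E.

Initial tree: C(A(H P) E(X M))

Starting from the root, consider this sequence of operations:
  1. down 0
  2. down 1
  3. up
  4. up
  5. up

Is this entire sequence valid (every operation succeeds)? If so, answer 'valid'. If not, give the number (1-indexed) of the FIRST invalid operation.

Step 1 (down 0): focus=A path=0 depth=1 children=['H', 'P'] left=[] right=['E'] parent=C
Step 2 (down 1): focus=P path=0/1 depth=2 children=[] left=['H'] right=[] parent=A
Step 3 (up): focus=A path=0 depth=1 children=['H', 'P'] left=[] right=['E'] parent=C
Step 4 (up): focus=C path=root depth=0 children=['A', 'E'] (at root)
Step 5 (up): INVALID

Answer: 5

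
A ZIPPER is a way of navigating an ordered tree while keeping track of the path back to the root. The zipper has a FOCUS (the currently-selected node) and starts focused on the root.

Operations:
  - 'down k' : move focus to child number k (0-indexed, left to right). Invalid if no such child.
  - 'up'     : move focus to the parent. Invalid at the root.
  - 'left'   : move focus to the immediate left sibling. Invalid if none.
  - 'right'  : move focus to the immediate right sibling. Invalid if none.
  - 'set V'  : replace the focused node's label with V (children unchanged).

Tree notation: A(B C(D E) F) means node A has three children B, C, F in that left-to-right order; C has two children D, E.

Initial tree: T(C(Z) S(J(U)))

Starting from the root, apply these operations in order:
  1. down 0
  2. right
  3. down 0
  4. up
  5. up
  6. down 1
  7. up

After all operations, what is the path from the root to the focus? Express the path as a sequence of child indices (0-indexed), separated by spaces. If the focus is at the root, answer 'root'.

Step 1 (down 0): focus=C path=0 depth=1 children=['Z'] left=[] right=['S'] parent=T
Step 2 (right): focus=S path=1 depth=1 children=['J'] left=['C'] right=[] parent=T
Step 3 (down 0): focus=J path=1/0 depth=2 children=['U'] left=[] right=[] parent=S
Step 4 (up): focus=S path=1 depth=1 children=['J'] left=['C'] right=[] parent=T
Step 5 (up): focus=T path=root depth=0 children=['C', 'S'] (at root)
Step 6 (down 1): focus=S path=1 depth=1 children=['J'] left=['C'] right=[] parent=T
Step 7 (up): focus=T path=root depth=0 children=['C', 'S'] (at root)

Answer: root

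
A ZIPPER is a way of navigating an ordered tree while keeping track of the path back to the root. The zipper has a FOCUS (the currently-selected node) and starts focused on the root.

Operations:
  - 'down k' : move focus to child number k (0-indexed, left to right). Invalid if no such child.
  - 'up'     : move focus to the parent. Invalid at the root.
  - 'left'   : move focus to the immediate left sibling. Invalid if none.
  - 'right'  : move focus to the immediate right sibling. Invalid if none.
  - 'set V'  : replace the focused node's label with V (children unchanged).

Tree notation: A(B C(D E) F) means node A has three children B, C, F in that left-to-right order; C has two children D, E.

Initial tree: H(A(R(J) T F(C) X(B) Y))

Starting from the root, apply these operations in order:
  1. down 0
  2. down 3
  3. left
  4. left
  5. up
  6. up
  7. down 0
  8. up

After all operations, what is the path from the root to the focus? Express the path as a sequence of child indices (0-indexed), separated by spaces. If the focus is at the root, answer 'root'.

Step 1 (down 0): focus=A path=0 depth=1 children=['R', 'T', 'F', 'X', 'Y'] left=[] right=[] parent=H
Step 2 (down 3): focus=X path=0/3 depth=2 children=['B'] left=['R', 'T', 'F'] right=['Y'] parent=A
Step 3 (left): focus=F path=0/2 depth=2 children=['C'] left=['R', 'T'] right=['X', 'Y'] parent=A
Step 4 (left): focus=T path=0/1 depth=2 children=[] left=['R'] right=['F', 'X', 'Y'] parent=A
Step 5 (up): focus=A path=0 depth=1 children=['R', 'T', 'F', 'X', 'Y'] left=[] right=[] parent=H
Step 6 (up): focus=H path=root depth=0 children=['A'] (at root)
Step 7 (down 0): focus=A path=0 depth=1 children=['R', 'T', 'F', 'X', 'Y'] left=[] right=[] parent=H
Step 8 (up): focus=H path=root depth=0 children=['A'] (at root)

Answer: root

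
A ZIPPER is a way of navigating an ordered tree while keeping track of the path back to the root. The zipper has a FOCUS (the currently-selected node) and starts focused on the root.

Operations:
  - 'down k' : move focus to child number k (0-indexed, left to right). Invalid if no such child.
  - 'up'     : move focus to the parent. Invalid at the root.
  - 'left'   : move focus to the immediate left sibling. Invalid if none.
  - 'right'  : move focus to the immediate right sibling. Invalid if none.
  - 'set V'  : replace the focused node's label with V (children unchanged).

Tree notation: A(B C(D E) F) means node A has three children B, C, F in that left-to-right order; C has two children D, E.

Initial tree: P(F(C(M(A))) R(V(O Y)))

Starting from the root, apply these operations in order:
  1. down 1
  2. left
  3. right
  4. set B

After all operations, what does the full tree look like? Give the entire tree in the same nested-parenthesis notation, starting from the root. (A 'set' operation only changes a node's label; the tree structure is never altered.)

Step 1 (down 1): focus=R path=1 depth=1 children=['V'] left=['F'] right=[] parent=P
Step 2 (left): focus=F path=0 depth=1 children=['C'] left=[] right=['R'] parent=P
Step 3 (right): focus=R path=1 depth=1 children=['V'] left=['F'] right=[] parent=P
Step 4 (set B): focus=B path=1 depth=1 children=['V'] left=['F'] right=[] parent=P

Answer: P(F(C(M(A))) B(V(O Y)))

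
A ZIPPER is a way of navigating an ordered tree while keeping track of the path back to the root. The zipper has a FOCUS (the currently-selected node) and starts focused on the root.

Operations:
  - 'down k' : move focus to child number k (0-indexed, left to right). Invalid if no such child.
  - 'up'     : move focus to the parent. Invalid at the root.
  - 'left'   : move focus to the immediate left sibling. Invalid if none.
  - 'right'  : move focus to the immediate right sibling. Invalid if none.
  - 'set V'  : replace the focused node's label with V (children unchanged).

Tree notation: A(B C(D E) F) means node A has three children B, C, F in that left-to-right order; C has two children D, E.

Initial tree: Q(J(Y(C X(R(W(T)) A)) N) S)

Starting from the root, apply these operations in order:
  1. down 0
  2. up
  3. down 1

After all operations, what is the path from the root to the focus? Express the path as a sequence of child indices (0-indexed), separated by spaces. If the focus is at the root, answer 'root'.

Answer: 1

Derivation:
Step 1 (down 0): focus=J path=0 depth=1 children=['Y', 'N'] left=[] right=['S'] parent=Q
Step 2 (up): focus=Q path=root depth=0 children=['J', 'S'] (at root)
Step 3 (down 1): focus=S path=1 depth=1 children=[] left=['J'] right=[] parent=Q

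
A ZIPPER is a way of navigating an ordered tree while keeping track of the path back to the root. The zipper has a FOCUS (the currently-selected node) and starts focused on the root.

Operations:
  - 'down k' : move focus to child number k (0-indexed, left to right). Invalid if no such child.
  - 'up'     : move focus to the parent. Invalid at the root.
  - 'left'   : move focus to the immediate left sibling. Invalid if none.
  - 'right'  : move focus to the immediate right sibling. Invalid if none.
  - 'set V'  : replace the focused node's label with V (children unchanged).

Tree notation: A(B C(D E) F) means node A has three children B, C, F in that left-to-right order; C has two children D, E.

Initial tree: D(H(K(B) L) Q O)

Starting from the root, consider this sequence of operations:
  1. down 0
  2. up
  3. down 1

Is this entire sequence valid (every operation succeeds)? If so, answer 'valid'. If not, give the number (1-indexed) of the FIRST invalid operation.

Step 1 (down 0): focus=H path=0 depth=1 children=['K', 'L'] left=[] right=['Q', 'O'] parent=D
Step 2 (up): focus=D path=root depth=0 children=['H', 'Q', 'O'] (at root)
Step 3 (down 1): focus=Q path=1 depth=1 children=[] left=['H'] right=['O'] parent=D

Answer: valid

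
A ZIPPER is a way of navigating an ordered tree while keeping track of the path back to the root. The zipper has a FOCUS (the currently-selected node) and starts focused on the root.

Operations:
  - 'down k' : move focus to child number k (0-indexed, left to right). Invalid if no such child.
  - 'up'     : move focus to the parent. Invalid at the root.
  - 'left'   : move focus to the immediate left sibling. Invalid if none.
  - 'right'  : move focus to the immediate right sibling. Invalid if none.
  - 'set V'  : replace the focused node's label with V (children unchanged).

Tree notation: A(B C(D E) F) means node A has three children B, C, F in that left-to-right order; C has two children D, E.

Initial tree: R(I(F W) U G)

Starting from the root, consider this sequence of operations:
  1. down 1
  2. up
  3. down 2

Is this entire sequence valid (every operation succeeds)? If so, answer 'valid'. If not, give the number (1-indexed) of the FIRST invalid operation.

Answer: valid

Derivation:
Step 1 (down 1): focus=U path=1 depth=1 children=[] left=['I'] right=['G'] parent=R
Step 2 (up): focus=R path=root depth=0 children=['I', 'U', 'G'] (at root)
Step 3 (down 2): focus=G path=2 depth=1 children=[] left=['I', 'U'] right=[] parent=R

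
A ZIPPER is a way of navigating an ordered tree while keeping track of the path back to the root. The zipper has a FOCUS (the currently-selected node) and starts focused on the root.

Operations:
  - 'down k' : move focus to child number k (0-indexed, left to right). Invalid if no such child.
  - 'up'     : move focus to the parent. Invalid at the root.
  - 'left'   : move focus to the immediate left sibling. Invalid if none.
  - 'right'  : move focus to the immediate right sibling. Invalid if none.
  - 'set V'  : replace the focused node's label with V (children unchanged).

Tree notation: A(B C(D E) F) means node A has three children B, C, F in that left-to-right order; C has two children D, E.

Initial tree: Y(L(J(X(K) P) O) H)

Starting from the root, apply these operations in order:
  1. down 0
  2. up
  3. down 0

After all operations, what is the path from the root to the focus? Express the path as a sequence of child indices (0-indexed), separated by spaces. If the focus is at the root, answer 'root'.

Answer: 0

Derivation:
Step 1 (down 0): focus=L path=0 depth=1 children=['J', 'O'] left=[] right=['H'] parent=Y
Step 2 (up): focus=Y path=root depth=0 children=['L', 'H'] (at root)
Step 3 (down 0): focus=L path=0 depth=1 children=['J', 'O'] left=[] right=['H'] parent=Y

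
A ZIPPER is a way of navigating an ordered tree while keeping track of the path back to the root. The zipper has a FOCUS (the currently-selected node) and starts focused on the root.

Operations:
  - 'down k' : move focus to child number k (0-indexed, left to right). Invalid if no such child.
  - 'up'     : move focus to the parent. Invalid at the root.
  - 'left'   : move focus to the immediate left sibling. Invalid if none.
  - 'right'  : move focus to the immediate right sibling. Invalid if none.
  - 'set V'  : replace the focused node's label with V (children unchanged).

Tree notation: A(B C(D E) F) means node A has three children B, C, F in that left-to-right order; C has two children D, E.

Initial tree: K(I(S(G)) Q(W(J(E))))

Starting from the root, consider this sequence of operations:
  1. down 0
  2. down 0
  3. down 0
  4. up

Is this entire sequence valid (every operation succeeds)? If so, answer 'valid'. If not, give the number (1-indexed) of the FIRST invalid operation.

Answer: valid

Derivation:
Step 1 (down 0): focus=I path=0 depth=1 children=['S'] left=[] right=['Q'] parent=K
Step 2 (down 0): focus=S path=0/0 depth=2 children=['G'] left=[] right=[] parent=I
Step 3 (down 0): focus=G path=0/0/0 depth=3 children=[] left=[] right=[] parent=S
Step 4 (up): focus=S path=0/0 depth=2 children=['G'] left=[] right=[] parent=I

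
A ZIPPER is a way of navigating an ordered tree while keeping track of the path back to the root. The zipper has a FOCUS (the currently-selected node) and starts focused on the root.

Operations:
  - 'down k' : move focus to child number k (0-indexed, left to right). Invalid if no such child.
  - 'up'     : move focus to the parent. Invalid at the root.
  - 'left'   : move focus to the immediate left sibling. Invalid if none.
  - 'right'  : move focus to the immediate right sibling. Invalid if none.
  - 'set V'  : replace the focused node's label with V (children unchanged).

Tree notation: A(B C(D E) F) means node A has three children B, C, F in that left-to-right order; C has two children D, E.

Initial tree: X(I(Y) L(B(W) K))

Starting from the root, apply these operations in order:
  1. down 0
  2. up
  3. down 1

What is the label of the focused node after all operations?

Answer: L

Derivation:
Step 1 (down 0): focus=I path=0 depth=1 children=['Y'] left=[] right=['L'] parent=X
Step 2 (up): focus=X path=root depth=0 children=['I', 'L'] (at root)
Step 3 (down 1): focus=L path=1 depth=1 children=['B', 'K'] left=['I'] right=[] parent=X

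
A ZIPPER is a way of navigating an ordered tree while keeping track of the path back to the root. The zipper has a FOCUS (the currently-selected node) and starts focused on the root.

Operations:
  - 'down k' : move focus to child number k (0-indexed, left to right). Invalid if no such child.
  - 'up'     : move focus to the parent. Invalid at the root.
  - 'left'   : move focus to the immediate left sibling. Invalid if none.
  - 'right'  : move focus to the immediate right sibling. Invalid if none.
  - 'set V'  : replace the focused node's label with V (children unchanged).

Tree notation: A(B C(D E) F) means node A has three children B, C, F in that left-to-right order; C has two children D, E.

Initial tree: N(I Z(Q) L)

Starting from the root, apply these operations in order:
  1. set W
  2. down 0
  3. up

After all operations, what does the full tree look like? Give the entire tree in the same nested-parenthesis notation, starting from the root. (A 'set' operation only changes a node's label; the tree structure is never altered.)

Answer: W(I Z(Q) L)

Derivation:
Step 1 (set W): focus=W path=root depth=0 children=['I', 'Z', 'L'] (at root)
Step 2 (down 0): focus=I path=0 depth=1 children=[] left=[] right=['Z', 'L'] parent=W
Step 3 (up): focus=W path=root depth=0 children=['I', 'Z', 'L'] (at root)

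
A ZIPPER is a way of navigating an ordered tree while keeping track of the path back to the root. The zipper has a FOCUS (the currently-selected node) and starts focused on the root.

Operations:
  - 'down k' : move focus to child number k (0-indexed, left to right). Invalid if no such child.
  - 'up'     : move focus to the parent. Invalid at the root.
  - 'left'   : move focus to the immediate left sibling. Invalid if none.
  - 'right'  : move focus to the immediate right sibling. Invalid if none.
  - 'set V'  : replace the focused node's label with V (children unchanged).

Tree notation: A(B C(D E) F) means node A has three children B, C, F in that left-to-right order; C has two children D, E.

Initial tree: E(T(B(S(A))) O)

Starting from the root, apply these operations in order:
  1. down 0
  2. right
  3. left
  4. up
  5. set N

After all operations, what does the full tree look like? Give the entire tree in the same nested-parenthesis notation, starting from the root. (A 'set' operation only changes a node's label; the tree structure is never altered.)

Answer: N(T(B(S(A))) O)

Derivation:
Step 1 (down 0): focus=T path=0 depth=1 children=['B'] left=[] right=['O'] parent=E
Step 2 (right): focus=O path=1 depth=1 children=[] left=['T'] right=[] parent=E
Step 3 (left): focus=T path=0 depth=1 children=['B'] left=[] right=['O'] parent=E
Step 4 (up): focus=E path=root depth=0 children=['T', 'O'] (at root)
Step 5 (set N): focus=N path=root depth=0 children=['T', 'O'] (at root)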